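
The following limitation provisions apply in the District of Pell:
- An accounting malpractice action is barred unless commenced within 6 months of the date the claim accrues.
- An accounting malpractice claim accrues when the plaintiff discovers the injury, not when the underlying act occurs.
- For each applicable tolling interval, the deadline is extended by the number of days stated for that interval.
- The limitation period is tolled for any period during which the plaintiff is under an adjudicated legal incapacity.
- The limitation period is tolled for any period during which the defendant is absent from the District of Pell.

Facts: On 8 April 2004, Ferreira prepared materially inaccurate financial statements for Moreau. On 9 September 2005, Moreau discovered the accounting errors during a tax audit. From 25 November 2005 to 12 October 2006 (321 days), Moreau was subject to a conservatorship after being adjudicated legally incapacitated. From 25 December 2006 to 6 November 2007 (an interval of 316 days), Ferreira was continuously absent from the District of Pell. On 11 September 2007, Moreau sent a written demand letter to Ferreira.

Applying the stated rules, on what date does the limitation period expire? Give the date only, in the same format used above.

The claim did not accrue until Moreau discovered the injury on 9 September 2005; the 8 April 2004 act date does not start the clock under the stated rule.
6 months from 9 September 2005 is 9 March 2006.
The period was tolled for 321 days by the plaintiff's legal incapacity (25 November 2005 to 12 October 2006), pushing the deadline to 24 January 2007.
The period was tolled for 316 days by the defendant's absence from the jurisdiction (25 December 2006 to 6 November 2007), pushing the deadline to 6 December 2007.
The other events in the timeline have no effect on the limitation period under the stated rules.

6 December 2007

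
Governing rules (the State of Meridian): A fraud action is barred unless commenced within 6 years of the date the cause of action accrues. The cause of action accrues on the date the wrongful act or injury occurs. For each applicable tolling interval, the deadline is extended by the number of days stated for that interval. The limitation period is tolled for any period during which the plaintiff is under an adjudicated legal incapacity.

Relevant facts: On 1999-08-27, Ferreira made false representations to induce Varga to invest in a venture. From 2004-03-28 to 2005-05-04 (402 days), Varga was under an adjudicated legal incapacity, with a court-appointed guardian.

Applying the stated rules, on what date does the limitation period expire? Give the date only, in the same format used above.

2006-10-03

The claim accrued on 1999-08-27, when the wrongful act occurred.
6 years from 1999-08-27 is 2005-08-27.
Because the plaintiff's legal incapacity ran from 2004-03-28 to 2005-05-04, the deadline is extended by 402 days to 2006-10-03.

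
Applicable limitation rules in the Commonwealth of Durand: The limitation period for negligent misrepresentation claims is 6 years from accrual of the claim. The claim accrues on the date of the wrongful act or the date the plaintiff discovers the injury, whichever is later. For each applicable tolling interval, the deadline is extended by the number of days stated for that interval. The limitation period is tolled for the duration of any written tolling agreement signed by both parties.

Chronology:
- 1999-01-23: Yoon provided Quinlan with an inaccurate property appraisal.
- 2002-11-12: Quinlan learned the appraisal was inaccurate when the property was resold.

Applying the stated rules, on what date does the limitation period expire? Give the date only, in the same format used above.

The claim accrued on 2002-11-12 — the later of the 1999-01-23 act and the 2002-11-12 discovery.
The untolled deadline — 6 years after 2002-11-12 — is 2008-11-12.

2008-11-12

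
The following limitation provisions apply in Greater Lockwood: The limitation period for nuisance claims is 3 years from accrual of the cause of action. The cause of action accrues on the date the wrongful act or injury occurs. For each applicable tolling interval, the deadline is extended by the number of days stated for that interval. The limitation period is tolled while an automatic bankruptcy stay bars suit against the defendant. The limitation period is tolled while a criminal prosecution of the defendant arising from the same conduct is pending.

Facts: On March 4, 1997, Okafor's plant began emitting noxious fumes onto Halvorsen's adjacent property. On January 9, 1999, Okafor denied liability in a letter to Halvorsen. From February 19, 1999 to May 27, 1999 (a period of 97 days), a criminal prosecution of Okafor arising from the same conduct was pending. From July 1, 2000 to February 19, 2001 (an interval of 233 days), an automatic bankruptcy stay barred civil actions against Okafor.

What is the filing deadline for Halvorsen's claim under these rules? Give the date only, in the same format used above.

The cause of action accrued on March 4, 1997, the date of the act.
3 years from March 4, 1997 is March 4, 2000.
Because the pending criminal prosecution ran from February 19, 1999 to May 27, 1999, the deadline is extended by 97 days to June 9, 2000.
By the time the automatic bankruptcy stay began on July 1, 2000, the limitation period had already expired on June 9, 2000; that interval cannot revive it.
Nothing else in the chronology tolls or restarts the period.

June 9, 2000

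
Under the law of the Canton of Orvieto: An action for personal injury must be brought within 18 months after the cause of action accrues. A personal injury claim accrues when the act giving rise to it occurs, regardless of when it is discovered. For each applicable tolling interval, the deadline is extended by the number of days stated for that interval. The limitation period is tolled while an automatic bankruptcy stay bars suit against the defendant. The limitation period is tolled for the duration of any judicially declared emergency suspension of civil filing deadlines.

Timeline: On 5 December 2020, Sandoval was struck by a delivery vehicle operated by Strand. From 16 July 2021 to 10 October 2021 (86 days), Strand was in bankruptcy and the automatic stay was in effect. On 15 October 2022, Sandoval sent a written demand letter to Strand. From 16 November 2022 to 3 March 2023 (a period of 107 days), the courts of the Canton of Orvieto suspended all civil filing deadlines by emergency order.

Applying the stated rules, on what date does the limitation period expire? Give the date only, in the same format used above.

30 August 2022

The limitation period began to run on 5 December 2020.
18 months from 5 December 2020 is 5 June 2022.
The automatic bankruptcy stay from 16 July 2021 to 10 October 2021 tolled the period for 86 days, extending the deadline to 30 August 2022.
By the time the emergency suspension of filing deadlines began on 16 November 2022, the limitation period had already expired on 30 August 2022; that interval cannot revive it.
The other events in the timeline have no effect on the limitation period under the stated rules.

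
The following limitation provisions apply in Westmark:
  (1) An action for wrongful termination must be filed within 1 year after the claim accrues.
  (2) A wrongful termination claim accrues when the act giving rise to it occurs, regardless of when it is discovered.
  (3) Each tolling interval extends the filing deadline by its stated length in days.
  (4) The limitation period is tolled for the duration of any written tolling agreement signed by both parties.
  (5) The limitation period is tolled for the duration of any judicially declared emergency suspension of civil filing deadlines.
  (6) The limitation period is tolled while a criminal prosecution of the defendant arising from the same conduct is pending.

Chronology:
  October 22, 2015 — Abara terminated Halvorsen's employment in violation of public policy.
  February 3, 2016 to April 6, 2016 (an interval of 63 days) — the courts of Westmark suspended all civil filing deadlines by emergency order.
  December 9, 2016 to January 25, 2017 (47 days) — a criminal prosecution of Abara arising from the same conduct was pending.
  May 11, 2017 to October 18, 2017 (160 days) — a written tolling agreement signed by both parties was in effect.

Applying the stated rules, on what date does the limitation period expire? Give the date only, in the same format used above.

February 9, 2017

The claim accrued on October 22, 2015, when the wrongful act occurred.
The untolled deadline — 1 year after October 22, 2015 — is October 22, 2016.
Because the emergency suspension of filing deadlines ran from February 3, 2016 to April 6, 2016, the deadline is extended by 63 days to December 24, 2016.
The period was tolled for 47 days by the pending criminal prosecution (December 9, 2016 to January 25, 2017), pushing the deadline to February 9, 2017.
The written tolling agreement from May 11, 2017 to October 18, 2017 began after the period had already run on February 9, 2017, so it has no tolling effect.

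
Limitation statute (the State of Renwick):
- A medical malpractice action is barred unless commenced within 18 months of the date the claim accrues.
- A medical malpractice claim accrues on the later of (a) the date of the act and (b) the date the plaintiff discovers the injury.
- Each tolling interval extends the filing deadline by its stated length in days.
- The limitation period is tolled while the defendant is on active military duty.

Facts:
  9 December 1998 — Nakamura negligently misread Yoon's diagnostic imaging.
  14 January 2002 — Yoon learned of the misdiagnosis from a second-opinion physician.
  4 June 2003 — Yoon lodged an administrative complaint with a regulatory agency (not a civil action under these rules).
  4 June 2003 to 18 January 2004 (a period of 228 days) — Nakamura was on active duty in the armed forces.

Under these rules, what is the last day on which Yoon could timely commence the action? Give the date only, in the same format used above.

The claim accrued on 14 January 2002 — the later of the 9 December 1998 act and the 14 January 2002 discovery.
18 months from 14 January 2002 is 14 July 2003.
Because the defendant's active military service ran from 4 June 2003 to 18 January 2004, the deadline is extended by 228 days to 27 February 2004.
None of the other events listed affects the running of the period under the stated rules.

27 February 2004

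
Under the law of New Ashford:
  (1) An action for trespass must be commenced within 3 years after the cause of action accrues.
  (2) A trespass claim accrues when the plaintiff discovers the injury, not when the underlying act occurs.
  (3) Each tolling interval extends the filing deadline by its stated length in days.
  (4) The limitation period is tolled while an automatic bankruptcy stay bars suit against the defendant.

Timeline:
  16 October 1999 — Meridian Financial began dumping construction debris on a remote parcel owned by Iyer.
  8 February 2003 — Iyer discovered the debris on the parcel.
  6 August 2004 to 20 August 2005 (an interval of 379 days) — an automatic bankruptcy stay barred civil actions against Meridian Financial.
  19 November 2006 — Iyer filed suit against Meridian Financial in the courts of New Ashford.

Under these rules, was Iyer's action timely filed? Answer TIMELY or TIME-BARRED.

The claim did not accrue until Iyer discovered the injury on 8 February 2003; the 16 October 1999 act date does not start the clock under the stated rule.
Adding the 3 years base period to 8 February 2003 gives a deadline of 8 February 2006, before any tolling.
The automatic bankruptcy stay from 6 August 2004 to 20 August 2005 tolled the period for 379 days, extending the deadline to 22 February 2007.
Filing on 19 November 2006 beat the 22 February 2007 deadline — the action is timely.

TIMELY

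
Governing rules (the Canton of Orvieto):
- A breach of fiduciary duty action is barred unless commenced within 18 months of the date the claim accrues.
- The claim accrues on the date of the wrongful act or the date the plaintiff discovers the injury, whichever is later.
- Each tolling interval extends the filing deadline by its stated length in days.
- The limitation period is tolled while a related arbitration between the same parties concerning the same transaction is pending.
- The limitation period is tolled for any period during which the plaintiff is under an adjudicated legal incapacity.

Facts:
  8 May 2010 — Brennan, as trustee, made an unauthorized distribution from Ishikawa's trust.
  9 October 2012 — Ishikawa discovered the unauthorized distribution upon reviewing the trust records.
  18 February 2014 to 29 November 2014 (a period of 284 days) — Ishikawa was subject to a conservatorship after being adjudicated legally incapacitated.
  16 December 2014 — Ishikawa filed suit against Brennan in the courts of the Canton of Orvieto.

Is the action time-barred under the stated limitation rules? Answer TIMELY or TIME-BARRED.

Taking the later of the act (8 May 2010) and discovery (9 October 2012), the claim accrued on 9 October 2012.
Adding the 18 months base period to 9 October 2012 gives a deadline of 9 April 2014, before any tolling.
Because the plaintiff's legal incapacity ran from 18 February 2014 to 29 November 2014, the deadline is extended by 284 days to 18 January 2015.
The 16 December 2014 filing precedes the 18 January 2015 deadline; the claim is timely.

TIMELY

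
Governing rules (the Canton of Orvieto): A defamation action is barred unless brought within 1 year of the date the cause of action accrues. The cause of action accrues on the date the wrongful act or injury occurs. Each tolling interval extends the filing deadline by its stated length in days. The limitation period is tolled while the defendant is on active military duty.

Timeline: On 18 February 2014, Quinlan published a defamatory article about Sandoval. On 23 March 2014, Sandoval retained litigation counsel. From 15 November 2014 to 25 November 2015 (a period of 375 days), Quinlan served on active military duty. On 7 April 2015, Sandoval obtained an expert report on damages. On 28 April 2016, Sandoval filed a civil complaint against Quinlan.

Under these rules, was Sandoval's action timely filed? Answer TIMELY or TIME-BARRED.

TIME-BARRED

The limitation period began to run on 18 February 2014.
1 year from 18 February 2014 is 18 February 2015.
Because the defendant's active military service ran from 15 November 2014 to 25 November 2015, the deadline is extended by 375 days to 28 February 2016.
The other events in the timeline have no effect on the limitation period under the stated rules.
Filing on 28 April 2016 missed the 28 February 2016 deadline — the action is time-barred.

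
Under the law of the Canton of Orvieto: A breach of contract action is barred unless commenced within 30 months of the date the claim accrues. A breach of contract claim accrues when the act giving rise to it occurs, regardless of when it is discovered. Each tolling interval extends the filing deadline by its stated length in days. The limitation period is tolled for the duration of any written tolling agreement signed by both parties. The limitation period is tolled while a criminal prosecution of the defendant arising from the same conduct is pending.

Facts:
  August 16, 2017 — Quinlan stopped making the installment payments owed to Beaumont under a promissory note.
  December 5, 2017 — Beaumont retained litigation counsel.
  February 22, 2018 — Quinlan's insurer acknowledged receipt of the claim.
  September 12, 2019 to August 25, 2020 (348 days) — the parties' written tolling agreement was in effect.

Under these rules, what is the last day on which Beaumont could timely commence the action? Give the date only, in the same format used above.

January 29, 2021

The claim accrued on August 16, 2017, when the wrongful act occurred.
The untolled deadline — 30 months after August 16, 2017 — is February 16, 2020.
Because the written tolling agreement ran from September 12, 2019 to August 25, 2020, the deadline is extended by 348 days to January 29, 2021.
None of the other events listed affects the running of the period under the stated rules.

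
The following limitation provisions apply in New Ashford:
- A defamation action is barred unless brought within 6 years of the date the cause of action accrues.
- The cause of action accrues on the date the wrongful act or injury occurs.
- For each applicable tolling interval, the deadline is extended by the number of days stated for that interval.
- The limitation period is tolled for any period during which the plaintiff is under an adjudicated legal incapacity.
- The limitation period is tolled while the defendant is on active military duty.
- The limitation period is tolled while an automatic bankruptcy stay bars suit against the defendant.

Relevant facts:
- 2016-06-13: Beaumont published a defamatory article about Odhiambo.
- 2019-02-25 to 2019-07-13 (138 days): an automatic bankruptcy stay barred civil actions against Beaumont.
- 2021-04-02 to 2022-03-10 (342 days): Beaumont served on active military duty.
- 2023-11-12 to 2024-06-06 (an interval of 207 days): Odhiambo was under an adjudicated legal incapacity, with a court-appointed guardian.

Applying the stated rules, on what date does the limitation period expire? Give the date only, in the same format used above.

The claim accrued on 2016-06-13, when the wrongful act occurred.
6 years from 2016-06-13 is 2022-06-13.
Because the automatic bankruptcy stay ran from 2019-02-25 to 2019-07-13, the deadline is extended by 138 days to 2022-10-29.
The period was tolled for 342 days by the defendant's active military service (2021-04-02 to 2022-03-10), pushing the deadline to 2023-10-06.
The plaintiff's legal incapacity from 2023-11-12 to 2024-06-06 began after the period had already run on 2023-10-06, so it has no tolling effect.

2023-10-06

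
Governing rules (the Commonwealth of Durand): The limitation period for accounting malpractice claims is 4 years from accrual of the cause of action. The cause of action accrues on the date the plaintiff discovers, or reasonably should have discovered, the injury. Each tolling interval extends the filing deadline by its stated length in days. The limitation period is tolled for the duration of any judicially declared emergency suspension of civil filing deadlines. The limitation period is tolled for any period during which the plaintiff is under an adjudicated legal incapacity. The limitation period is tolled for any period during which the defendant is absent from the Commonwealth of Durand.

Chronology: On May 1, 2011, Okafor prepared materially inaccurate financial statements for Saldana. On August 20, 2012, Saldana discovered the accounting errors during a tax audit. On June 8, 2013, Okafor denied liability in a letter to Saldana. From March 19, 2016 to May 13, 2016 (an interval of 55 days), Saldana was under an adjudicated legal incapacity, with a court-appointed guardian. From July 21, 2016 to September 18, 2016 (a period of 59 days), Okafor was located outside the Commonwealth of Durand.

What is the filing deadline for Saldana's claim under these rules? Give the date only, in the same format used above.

Accrual is tied to discovery, so the period began on August 20, 2012 rather than on May 1, 2011 when the act occurred.
Adding the 4 years base period to August 20, 2012 gives a deadline of August 20, 2016, before any tolling.
The period was tolled for 55 days by the plaintiff's legal incapacity (March 19, 2016 to May 13, 2016), pushing the deadline to October 14, 2016.
Because the defendant's absence from the jurisdiction ran from July 21, 2016 to September 18, 2016, the deadline is extended by 59 days to December 12, 2016.
None of the other events listed affects the running of the period under the stated rules.

December 12, 2016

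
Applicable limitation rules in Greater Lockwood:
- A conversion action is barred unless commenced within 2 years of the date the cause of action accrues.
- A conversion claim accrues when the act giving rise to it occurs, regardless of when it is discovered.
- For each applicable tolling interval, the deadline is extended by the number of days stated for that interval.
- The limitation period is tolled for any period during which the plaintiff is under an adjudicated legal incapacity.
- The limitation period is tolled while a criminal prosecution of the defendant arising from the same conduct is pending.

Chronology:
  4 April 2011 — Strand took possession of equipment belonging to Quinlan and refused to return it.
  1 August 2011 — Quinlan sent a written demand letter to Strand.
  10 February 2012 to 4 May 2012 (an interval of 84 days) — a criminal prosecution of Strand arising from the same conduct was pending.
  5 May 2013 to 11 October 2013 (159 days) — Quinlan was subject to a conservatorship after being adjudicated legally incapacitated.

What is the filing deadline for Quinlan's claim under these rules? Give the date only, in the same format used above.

The cause of action accrued on 4 April 2011, the date of the act.
Adding the 2 years base period to 4 April 2011 gives a deadline of 4 April 2013, before any tolling.
Because the pending criminal prosecution ran from 10 February 2012 to 4 May 2012, the deadline is extended by 84 days to 27 June 2013.
Because the plaintiff's legal incapacity ran from 5 May 2013 to 11 October 2013, the deadline is extended by 159 days to 3 December 2013.
The other events in the timeline have no effect on the limitation period under the stated rules.

3 December 2013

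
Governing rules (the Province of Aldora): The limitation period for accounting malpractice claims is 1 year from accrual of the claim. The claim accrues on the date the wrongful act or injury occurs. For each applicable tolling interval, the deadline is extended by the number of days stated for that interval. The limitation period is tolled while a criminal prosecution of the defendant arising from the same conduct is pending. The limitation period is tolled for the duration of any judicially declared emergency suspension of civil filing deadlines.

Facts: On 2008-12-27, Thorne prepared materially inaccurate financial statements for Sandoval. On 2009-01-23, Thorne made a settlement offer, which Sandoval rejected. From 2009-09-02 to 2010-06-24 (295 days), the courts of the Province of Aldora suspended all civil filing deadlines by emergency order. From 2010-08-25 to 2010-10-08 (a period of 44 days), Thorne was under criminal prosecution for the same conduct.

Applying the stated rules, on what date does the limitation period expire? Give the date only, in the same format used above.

2010-12-01

The claim accrued on 2008-12-27, the date of the act.
1 year from 2008-12-27 is 2009-12-27.
The emergency suspension of filing deadlines from 2009-09-02 to 2010-06-24 tolled the period for 295 days, extending the deadline to 2010-10-18.
Because the pending criminal prosecution ran from 2010-08-25 to 2010-10-08, the deadline is extended by 44 days to 2010-12-01.
None of the other events listed affects the running of the period under the stated rules.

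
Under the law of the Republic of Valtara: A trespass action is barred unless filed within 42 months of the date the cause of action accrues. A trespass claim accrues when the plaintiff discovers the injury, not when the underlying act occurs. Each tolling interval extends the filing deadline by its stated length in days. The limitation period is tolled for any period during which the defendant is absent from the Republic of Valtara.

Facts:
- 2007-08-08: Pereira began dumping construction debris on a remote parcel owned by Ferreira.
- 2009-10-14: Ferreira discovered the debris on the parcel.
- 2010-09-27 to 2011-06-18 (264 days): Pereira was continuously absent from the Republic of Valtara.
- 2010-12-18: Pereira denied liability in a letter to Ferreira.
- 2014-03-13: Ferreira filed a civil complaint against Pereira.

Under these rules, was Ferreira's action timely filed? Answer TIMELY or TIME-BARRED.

Under the discovery rule, the claim accrued on 2009-10-14, when Ferreira discovered the injury — not on the 2007-08-08 date of the underlying act.
Adding the 42 months base period to 2009-10-14 gives a deadline of 2013-04-14, before any tolling.
Because the defendant's absence from the jurisdiction ran from 2010-09-27 to 2011-06-18, the deadline is extended by 264 days to 2014-01-03.
None of the other events listed affects the running of the period under the stated rules.
The 2014-03-13 filing falls after the 2014-01-03 deadline; the claim is time-barred.

TIME-BARRED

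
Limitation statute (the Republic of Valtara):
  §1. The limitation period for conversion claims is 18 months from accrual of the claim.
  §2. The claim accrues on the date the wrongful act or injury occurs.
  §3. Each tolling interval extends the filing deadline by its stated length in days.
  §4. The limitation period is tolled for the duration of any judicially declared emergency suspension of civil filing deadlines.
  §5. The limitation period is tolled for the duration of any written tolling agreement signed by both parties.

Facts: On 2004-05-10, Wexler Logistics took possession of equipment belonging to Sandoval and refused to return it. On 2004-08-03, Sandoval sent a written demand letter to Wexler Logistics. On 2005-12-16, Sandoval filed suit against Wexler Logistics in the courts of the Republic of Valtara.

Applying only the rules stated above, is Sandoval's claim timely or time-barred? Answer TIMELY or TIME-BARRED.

The claim accrued on 2004-05-10, when the wrongful act occurred.
Adding the 18 months base period to 2004-05-10 gives a deadline of 2005-11-10, before any tolling.
None of the other events listed affects the running of the period under the stated rules.
Filing on 2005-12-16 missed the 2005-11-10 deadline — the action is time-barred.

TIME-BARRED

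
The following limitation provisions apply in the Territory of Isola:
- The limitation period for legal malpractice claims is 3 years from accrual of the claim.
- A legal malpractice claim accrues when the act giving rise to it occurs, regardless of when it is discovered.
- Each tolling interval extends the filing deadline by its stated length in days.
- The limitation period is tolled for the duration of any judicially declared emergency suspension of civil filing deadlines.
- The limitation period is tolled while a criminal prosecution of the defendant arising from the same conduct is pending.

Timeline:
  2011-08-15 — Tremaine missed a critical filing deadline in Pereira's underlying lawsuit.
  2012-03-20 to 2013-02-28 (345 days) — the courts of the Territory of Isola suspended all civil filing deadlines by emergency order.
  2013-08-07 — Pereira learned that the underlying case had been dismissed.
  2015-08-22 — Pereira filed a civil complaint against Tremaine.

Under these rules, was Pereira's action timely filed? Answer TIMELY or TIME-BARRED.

TIME-BARRED

Because the rule ties accrual to occurrence, the claim accrued on 2011-08-15, not on the 2013-08-07 discovery date.
Adding the 3 years base period to 2011-08-15 gives a deadline of 2014-08-15, before any tolling.
The emergency suspension of filing deadlines from 2012-03-20 to 2013-02-28 tolled the period for 345 days, extending the deadline to 2015-07-26.
Filing on 2015-08-22 missed the 2015-07-26 deadline — the action is time-barred.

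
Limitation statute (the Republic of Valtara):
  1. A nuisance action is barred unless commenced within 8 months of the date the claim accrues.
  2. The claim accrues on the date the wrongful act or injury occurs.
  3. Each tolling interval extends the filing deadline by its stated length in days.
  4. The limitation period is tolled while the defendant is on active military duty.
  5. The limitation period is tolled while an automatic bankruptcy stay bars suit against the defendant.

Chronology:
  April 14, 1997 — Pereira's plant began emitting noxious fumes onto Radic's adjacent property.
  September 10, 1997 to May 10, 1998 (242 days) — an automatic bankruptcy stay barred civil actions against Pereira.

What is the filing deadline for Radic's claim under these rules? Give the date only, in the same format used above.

The claim accrued on April 14, 1997, when the wrongful act occurred.
The untolled deadline — 8 months after April 14, 1997 — is December 14, 1997.
Because the automatic bankruptcy stay ran from September 10, 1997 to May 10, 1998, the deadline is extended by 242 days to August 13, 1998.

August 13, 1998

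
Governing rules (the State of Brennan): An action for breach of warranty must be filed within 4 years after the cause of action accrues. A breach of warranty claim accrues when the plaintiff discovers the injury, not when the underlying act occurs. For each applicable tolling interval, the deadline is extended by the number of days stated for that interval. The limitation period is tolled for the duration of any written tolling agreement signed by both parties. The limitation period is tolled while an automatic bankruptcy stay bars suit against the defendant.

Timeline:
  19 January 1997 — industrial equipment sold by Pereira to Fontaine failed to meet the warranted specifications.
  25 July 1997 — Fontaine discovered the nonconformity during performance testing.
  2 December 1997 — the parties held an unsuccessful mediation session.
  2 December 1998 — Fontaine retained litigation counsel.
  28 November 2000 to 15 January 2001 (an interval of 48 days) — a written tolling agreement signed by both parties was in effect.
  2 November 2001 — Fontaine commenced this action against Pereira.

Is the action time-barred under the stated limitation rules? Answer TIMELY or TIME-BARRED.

The claim did not accrue until Fontaine discovered the injury on 25 July 1997; the 19 January 1997 act date does not start the clock under the stated rule.
The untolled deadline — 4 years after 25 July 1997 — is 25 July 2001.
The period was tolled for 48 days by the written tolling agreement (28 November 2000 to 15 January 2001), pushing the deadline to 11 September 2001.
Nothing else in the chronology tolls or restarts the period.
Filing on 2 November 2001 missed the 11 September 2001 deadline — the action is time-barred.

TIME-BARRED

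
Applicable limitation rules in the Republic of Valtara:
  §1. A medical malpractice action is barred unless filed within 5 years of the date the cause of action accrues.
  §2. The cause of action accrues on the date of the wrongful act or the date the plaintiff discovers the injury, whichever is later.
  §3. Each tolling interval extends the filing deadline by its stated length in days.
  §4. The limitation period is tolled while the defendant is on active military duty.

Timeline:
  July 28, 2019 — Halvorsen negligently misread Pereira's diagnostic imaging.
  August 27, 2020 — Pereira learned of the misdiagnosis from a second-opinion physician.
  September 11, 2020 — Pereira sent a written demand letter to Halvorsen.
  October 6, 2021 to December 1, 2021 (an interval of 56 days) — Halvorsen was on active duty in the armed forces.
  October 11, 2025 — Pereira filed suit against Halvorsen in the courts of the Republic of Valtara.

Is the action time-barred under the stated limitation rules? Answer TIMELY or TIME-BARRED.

Taking the later of the act (July 28, 2019) and discovery (August 27, 2020), the claim accrued on August 27, 2020.
5 years from August 27, 2020 is August 27, 2025.
The period was tolled for 56 days by the defendant's active military service (October 6, 2021 to December 1, 2021), pushing the deadline to October 22, 2025.
Nothing else in the chronology tolls or restarts the period.
Filing on October 11, 2025 beat the October 22, 2025 deadline — the action is timely.

TIMELY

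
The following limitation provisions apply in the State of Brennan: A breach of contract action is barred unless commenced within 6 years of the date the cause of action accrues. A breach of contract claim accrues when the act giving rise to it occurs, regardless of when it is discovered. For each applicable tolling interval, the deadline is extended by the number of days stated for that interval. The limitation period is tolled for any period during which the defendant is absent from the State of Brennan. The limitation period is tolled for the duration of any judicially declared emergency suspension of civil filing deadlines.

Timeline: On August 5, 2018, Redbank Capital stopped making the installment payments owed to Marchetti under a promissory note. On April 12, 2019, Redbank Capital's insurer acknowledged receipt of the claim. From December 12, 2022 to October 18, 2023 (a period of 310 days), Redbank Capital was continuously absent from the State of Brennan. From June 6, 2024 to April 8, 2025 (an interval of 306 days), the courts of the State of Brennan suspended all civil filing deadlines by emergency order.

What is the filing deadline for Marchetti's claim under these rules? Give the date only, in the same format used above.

The cause of action accrued on August 5, 2018, the date of the act.
6 years from August 5, 2018 is August 5, 2024.
Because the defendant's absence from the jurisdiction ran from December 12, 2022 to October 18, 2023, the deadline is extended by 310 days to June 11, 2025.
Because the emergency suspension of filing deadlines ran from June 6, 2024 to April 8, 2025, the deadline is extended by 306 days to April 13, 2026.
Nothing else in the chronology tolls or restarts the period.

April 13, 2026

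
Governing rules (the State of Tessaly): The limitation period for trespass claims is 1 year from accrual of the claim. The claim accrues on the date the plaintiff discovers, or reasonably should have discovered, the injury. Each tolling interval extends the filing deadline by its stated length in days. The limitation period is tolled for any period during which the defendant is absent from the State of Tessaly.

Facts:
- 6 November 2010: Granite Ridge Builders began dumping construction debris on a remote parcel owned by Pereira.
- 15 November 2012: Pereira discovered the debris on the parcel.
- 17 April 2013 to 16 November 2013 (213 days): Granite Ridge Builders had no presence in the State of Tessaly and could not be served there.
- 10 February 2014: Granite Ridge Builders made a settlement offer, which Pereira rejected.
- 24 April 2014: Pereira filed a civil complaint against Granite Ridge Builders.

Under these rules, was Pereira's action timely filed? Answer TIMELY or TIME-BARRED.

TIMELY

The claim did not accrue until Pereira discovered the injury on 15 November 2012; the 6 November 2010 act date does not start the clock under the stated rule.
1 year from 15 November 2012 is 15 November 2013.
The period was tolled for 213 days by the defendant's absence from the jurisdiction (17 April 2013 to 16 November 2013), pushing the deadline to 16 June 2014.
None of the other events listed affects the running of the period under the stated rules.
The 24 April 2014 filing precedes the 16 June 2014 deadline; the claim is timely.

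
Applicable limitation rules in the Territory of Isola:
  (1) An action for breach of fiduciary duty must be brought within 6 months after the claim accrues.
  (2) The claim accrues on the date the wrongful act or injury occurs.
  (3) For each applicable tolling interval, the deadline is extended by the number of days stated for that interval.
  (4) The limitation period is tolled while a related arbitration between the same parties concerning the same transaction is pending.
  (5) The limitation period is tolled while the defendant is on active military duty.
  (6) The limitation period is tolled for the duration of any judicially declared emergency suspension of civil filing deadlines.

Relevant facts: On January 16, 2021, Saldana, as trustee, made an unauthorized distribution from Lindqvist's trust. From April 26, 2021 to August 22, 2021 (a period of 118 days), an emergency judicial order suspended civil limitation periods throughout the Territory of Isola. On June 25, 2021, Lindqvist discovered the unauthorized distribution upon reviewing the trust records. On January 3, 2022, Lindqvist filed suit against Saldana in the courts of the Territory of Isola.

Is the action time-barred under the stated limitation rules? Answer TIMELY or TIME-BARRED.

Because the rule ties accrual to occurrence, the claim accrued on January 16, 2021, not on the June 25, 2021 discovery date.
6 months from January 16, 2021 is July 16, 2021.
Because the emergency suspension of filing deadlines ran from April 26, 2021 to August 22, 2021, the deadline is extended by 118 days to November 11, 2021.
Lindqvist filed on January 3, 2022, after the November 11, 2021 deadline, so the action is time-barred.

TIME-BARRED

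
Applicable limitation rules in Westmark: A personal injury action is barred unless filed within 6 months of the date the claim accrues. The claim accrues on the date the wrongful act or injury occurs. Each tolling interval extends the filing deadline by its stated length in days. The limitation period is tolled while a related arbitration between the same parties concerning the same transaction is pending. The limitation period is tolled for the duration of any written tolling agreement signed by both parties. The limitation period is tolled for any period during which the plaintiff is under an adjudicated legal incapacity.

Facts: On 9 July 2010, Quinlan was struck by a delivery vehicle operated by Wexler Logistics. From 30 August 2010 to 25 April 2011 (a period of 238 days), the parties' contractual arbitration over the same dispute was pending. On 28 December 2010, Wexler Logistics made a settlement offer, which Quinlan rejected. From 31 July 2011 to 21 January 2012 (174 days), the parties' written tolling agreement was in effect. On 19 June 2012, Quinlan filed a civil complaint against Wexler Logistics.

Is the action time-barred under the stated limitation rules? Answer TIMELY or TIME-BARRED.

The claim accrued on 9 July 2010, when the wrongful act occurred.
6 months from 9 July 2010 is 9 January 2011.
The period was tolled for 238 days by the pending related arbitration (30 August 2010 to 25 April 2011), pushing the deadline to 4 September 2011.
Because the written tolling agreement ran from 31 July 2011 to 21 January 2012, the deadline is extended by 174 days to 25 February 2012.
Nothing else in the chronology tolls or restarts the period.
Quinlan filed on 19 June 2012, after the 25 February 2012 deadline, so the action is time-barred.

TIME-BARRED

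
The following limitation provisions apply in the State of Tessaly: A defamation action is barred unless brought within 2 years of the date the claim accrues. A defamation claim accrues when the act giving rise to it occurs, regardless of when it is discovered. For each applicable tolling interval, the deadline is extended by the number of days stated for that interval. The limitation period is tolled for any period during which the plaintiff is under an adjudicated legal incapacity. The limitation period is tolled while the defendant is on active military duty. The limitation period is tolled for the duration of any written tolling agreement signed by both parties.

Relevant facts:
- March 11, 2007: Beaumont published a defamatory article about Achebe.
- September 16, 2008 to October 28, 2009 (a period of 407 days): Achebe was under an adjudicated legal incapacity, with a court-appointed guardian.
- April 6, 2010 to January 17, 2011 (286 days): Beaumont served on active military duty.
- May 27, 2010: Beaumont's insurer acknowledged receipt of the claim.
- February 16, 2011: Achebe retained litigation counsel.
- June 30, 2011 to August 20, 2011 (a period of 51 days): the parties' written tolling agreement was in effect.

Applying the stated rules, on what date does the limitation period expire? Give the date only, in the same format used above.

February 2, 2011

The limitation period began to run on March 11, 2007.
2 years from March 11, 2007 is March 11, 2009.
The period was tolled for 407 days by the plaintiff's legal incapacity (September 16, 2008 to October 28, 2009), pushing the deadline to April 22, 2010.
The defendant's active military service from April 6, 2010 to January 17, 2011 tolled the period for 286 days, extending the deadline to February 2, 2011.
The written tolling agreement starting June 30, 2011 came too late — the period had run on February 2, 2011 — and so does not extend the deadline.
Nothing else in the chronology tolls or restarts the period.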